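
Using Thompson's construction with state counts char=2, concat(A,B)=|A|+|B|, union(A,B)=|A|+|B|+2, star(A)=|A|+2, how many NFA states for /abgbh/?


Syntax tree has 5 char leaf(s), 0 union(s), 0 star(s)
chars contribute 5×2 = 10; each union adds +2; each star adds +2
Total: 10 + 0 + 0 = 10 states


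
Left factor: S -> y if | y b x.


Common prefix: 'y'
Factored: S -> y S', S' -> if | b x


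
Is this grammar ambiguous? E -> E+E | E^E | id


'id+id^id' has two parse trees (no precedence encoded between + and ^)
Ambiguous


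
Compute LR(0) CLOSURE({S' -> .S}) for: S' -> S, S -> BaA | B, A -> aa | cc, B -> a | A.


Start: S' -> .S
For each item with dot before a nonterminal B, add B -> .γ for every B-production
Closure: [S' -> .S, S -> .BaA, S -> .B, B -> .a, B -> .A, A -> .aa, A -> .cc]


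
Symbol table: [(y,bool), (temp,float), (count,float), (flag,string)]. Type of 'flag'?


Lookup 'flag' → type string


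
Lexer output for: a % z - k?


Scan left to right, longest-match per lexeme
Tokens: ID(a), OP(%), ID(z), OP(-), ID(k)


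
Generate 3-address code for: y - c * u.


Break into single-operator statements:
t1 = c * u
t2 = y - t1


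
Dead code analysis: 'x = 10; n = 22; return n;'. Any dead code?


x is assigned but never read
Dead: 'x = 10'


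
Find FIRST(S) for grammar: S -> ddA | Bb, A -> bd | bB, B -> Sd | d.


Per alternative of S: FIRST(ddA) = {d}; FIRST(Bb) = {d}
FIRST(S) = {d}


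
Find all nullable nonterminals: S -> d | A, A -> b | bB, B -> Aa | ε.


A nonterminal is nullable iff some alternative derives ε (directly, or every symbol in it is nullable)
Nullable: {B}


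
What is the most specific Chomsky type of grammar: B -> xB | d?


Right-linear: every RHS is a terminal or a terminal followed by one nonterminal
Classification: Type 3 (Regular)


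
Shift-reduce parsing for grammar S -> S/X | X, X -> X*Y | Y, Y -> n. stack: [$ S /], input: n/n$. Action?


no handle ('S/' is not any RHS); shift 'n'
Action: shift


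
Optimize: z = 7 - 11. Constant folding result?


7 - 11 = -4 at compile time
Optimized: z = -4


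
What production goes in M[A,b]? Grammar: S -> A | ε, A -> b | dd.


For [A, b]: 'b' ∈ FIRST(b)
Entry: A -> b


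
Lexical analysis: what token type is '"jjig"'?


Pattern: double-quoted sequence
Type: STRING_LITERAL


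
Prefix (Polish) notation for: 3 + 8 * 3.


'*' binds tighter: tree is (+ 3 (* 8 3))
Prefix: + 3 * 8 3


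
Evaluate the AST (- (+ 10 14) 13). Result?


Evaluate inner: (+ 10 14) = 24
Evaluate root: (- 24 13) = 11
Result: 11


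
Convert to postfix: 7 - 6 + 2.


Left to right (same or higher precedence on left)
Postfix: 7 6 - 2 +


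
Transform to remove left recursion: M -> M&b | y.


Left-recursive alternatives: M&b; non-recursive: y
Introduce M': M -> yM', M' -> &bM' | ε


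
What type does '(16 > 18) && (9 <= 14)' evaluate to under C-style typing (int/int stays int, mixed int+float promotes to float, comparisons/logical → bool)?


Operand types: bool && bool
Rule: logical operators take bool operands and yield bool
Result type: bool


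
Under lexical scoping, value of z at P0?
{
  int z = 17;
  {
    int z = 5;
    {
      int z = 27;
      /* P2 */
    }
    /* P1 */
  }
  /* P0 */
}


z declared in the same block as P0
z = 17


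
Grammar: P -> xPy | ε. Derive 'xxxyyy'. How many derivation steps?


Derivation: P => xPy => xxPyy => xxxPyyy => xxxyyy
Steps: 4


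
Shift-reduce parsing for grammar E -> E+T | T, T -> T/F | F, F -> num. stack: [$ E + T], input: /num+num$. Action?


'/' can extend T; shift to build T -> T/F
Action: shift


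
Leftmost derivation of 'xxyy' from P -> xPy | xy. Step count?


Derivation: P => xPy => xxyy
Steps: 2


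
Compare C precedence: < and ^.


'<' is relational (level 7); '^' is bitwise XOR (level 4)
Higher level binds tighter
'<' has higher precedence than '^'


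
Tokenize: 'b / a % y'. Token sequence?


Scan left to right, longest-match per lexeme
Tokens: ID(b), OP(/), ID(a), OP(%), ID(y)


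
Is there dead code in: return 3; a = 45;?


statement follows a return and is unreachable
Dead: 'a = 45'


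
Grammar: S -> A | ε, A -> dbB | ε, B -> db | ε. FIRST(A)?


Per alternative of A: FIRST(dbB) = {d}; FIRST(ε) = {ε}
FIRST(A) = {d, ε}


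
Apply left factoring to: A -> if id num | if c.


Common prefix: 'if'
Factored: A -> if A', A' -> id num | c


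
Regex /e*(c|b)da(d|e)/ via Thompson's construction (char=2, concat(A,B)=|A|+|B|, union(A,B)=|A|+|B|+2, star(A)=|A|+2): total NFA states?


Syntax tree has 7 char leaf(s), 2 union(s), 1 star(s)
chars contribute 7×2 = 14; each union adds +2; each star adds +2
Total: 14 + 4 + 2 = 20 states


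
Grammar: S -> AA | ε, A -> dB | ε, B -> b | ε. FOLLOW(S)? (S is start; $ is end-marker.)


$ ∈ FOLLOW(S). For each A -> αBβ: add FIRST(β)\{ε} to FOLLOW(B); if β nullable, add FOLLOW(A).
FOLLOW(S) = {$}


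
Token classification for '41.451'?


Pattern: digits with a decimal point
Type: FLOAT_LITERAL


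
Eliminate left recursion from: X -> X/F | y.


Left-recursive alternatives: X/F; non-recursive: y
Introduce X': X -> yX', X' -> /FX' | ε


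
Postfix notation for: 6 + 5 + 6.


Left to right (same or higher precedence on left)
Postfix: 6 5 + 6 +


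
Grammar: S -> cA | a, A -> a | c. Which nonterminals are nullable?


A nonterminal is nullable iff some alternative derives ε (directly, or every symbol in it is nullable)
Nullable: {}


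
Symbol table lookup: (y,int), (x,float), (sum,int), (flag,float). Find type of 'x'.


Lookup 'x' → type float


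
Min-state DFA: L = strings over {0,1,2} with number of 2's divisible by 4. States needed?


Track (count of 2) mod 4: states 0..3, accept at 0
Minimal DFA: 4 states


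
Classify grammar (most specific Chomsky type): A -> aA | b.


Right-linear: every RHS is a terminal or a terminal followed by one nonterminal
Classification: Type 3 (Regular)


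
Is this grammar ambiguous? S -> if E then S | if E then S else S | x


dangling else: 'if E then if E then x else x' parses two ways
Ambiguous


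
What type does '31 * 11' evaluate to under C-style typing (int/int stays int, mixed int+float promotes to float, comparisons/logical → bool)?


Operand types: int * int
Rule: mixed int/float promotes to float; int/int stays int
Result type: int


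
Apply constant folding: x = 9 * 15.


9 * 15 = 135 at compile time
Optimized: x = 135


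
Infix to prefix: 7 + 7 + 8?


left-to-right (same/higher precedence on left): tree is (+ (+ 7 7) 8)
Prefix: + + 7 7 8


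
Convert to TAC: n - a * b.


Break into single-operator statements:
t1 = a * b
t2 = n - t1


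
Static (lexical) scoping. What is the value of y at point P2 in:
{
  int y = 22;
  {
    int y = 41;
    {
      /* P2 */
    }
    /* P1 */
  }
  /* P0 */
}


P2's block does not declare y; resolves to the enclosing declaration at depth 1
y = 41


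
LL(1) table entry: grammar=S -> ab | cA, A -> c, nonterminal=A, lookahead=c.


For [A, c]: 'c' ∈ FIRST(c)
Entry: A -> c


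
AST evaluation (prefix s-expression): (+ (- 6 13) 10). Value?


Evaluate inner: (- 6 13) = -7
Evaluate root: (+ -7 10) = 3
Result: 3


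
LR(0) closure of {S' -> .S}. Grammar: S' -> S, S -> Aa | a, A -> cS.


Start: S' -> .S
For each item with dot before a nonterminal B, add B -> .γ for every B-production
Closure: [S' -> .S, S -> .Aa, S -> .a, A -> .cS]


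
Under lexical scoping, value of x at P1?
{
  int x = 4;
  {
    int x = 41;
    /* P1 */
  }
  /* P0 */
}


x declared in the same block as P1
x = 41


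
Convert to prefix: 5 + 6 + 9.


left-to-right (same/higher precedence on left): tree is (+ (+ 5 6) 9)
Prefix: + + 5 6 9


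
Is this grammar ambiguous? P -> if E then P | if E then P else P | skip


dangling else: 'if E then if E then skip else skip' parses two ways
Ambiguous


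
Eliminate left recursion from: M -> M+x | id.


Left-recursive alternatives: M+x; non-recursive: id
Introduce M': M -> idM', M' -> +xM' | ε


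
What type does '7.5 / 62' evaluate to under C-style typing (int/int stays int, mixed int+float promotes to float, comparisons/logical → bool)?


Operand types: float / int
Rule: mixed int/float promotes to float; int/int stays int
Result type: float


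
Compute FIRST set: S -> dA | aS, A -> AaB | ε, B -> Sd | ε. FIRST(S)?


Per alternative of S: FIRST(dA) = {d}; FIRST(aS) = {a}
FIRST(S) = {a, d}


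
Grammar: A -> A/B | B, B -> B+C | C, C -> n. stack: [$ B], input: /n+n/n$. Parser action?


lookahead ∉ {+} so B won't extend; reduce A -> B
Action: reduce (A -> B)


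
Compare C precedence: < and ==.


'<' is relational (level 7); '==' is equality (level 6)
Higher level binds tighter
'<' has higher precedence than '=='


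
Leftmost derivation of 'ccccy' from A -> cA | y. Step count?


Derivation: A => cA => ccA => cccA => ccccA => ccccy
Steps: 5


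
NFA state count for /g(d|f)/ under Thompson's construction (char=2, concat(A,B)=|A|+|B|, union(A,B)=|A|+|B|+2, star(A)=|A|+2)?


Syntax tree has 3 char leaf(s), 1 union(s), 0 star(s)
chars contribute 3×2 = 6; each union adds +2; each star adds +2
Total: 6 + 2 + 0 = 8 states


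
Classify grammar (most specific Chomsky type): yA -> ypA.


LHS has context (more than one symbol) and |LHS| ≤ |RHS|
Classification: Type 1 (Context-Sensitive)


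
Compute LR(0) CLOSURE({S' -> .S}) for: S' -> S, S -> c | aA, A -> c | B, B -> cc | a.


Start: S' -> .S
For each item with dot before a nonterminal B, add B -> .γ for every B-production
Closure: [S' -> .S, S -> .c, S -> .aA]


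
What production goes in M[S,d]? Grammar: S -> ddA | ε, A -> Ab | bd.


For [S, d]: 'd' ∈ FIRST(ddA)
Entry: S -> ddA


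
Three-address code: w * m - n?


Break into single-operator statements:
t1 = w * m
t2 = t1 - n


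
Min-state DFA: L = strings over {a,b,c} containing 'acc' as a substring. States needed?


KMP-style automaton: 3 progress states + 1 absorbing accept = 4
Minimal DFA: 4 states


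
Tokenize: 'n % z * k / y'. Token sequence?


Scan left to right, longest-match per lexeme
Tokens: ID(n), OP(%), ID(z), OP(*), ID(k), OP(/), ID(y)


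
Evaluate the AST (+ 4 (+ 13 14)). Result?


Evaluate inner: (+ 13 14) = 27
Evaluate root: (+ 4 27) = 31
Result: 31


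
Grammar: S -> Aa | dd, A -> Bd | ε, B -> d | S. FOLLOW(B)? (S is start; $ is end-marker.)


$ ∈ FOLLOW(S). For each A -> αBβ: add FIRST(β)\{ε} to FOLLOW(B); if β nullable, add FOLLOW(A).
FOLLOW(B) = {d}


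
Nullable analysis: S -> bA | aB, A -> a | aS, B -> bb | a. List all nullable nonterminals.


A nonterminal is nullable iff some alternative derives ε (directly, or every symbol in it is nullable)
Nullable: {}


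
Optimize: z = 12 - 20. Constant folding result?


12 - 20 = -8 at compile time
Optimized: z = -8


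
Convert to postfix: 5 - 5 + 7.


Left to right (same or higher precedence on left)
Postfix: 5 5 - 7 +


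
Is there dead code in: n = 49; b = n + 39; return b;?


n is read by b's definition; b is returned
No dead code


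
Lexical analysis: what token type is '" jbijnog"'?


Pattern: double-quoted sequence
Type: STRING_LITERAL


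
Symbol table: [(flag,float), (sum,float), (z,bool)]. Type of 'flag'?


Lookup 'flag' → type float


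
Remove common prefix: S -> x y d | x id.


Common prefix: 'x'
Factored: S -> x S', S' -> y d | id


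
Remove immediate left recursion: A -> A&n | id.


Left-recursive alternatives: A&n; non-recursive: id
Introduce A': A -> idA', A' -> &nA' | ε


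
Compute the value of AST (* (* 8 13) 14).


Evaluate inner: (* 8 13) = 104
Evaluate root: (* 104 14) = 1456
Result: 1456


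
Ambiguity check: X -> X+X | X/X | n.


'n+n/n' has two parse trees (no precedence encoded between + and /)
Ambiguous


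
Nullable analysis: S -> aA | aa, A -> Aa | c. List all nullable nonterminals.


A nonterminal is nullable iff some alternative derives ε (directly, or every symbol in it is nullable)
Nullable: {}


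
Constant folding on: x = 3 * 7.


3 * 7 = 21 at compile time
Optimized: x = 21


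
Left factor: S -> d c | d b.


Common prefix: 'd'
Factored: S -> d S', S' -> c | b


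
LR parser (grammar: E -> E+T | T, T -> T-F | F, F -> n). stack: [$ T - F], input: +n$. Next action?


handle 'T-F' on top
Action: reduce (T -> T-F)


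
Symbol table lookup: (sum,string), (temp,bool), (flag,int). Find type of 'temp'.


Lookup 'temp' → type bool


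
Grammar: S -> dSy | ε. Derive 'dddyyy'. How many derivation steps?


Derivation: S => dSy => ddSyy => dddSyyy => dddyyy
Steps: 4


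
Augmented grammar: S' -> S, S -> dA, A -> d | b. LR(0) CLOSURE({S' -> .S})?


Start: S' -> .S
For each item with dot before a nonterminal B, add B -> .γ for every B-production
Closure: [S' -> .S, S -> .dA]


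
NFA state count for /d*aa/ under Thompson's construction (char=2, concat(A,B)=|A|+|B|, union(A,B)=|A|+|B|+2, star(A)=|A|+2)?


Syntax tree has 3 char leaf(s), 0 union(s), 1 star(s)
chars contribute 3×2 = 6; each union adds +2; each star adds +2
Total: 6 + 0 + 2 = 8 states


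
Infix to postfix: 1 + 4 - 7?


Left to right (same or higher precedence on left)
Postfix: 1 4 + 7 -


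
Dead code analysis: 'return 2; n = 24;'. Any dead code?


statement follows a return and is unreachable
Dead: 'n = 24'


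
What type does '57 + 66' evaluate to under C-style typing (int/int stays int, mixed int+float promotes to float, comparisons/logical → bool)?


Operand types: int + int
Rule: mixed int/float promotes to float; int/int stays int
Result type: int


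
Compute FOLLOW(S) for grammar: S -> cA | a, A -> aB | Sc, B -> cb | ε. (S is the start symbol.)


$ ∈ FOLLOW(S). For each A -> αBβ: add FIRST(β)\{ε} to FOLLOW(B); if β nullable, add FOLLOW(A).
FOLLOW(S) = {$, c}


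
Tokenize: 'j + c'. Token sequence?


Scan left to right, longest-match per lexeme
Tokens: ID(j), OP(+), ID(c)


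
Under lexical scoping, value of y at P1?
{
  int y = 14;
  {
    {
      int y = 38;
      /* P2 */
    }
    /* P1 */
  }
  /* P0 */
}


P1's block does not declare y; resolves to the enclosing declaration at depth 0
y = 14


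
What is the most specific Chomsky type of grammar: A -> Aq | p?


Left-linear: every RHS is a terminal or one nonterminal followed by a terminal
Classification: Type 3 (Regular)


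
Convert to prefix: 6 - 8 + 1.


left-to-right (same/higher precedence on left): tree is (+ (- 6 8) 1)
Prefix: + - 6 8 1


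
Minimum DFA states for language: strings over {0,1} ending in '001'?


Track the longest suffix of input matching a prefix of '001': 4 classes (prefixes of length 0..3)
Minimal DFA: 4 states


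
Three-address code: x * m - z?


Break into single-operator statements:
t1 = x * m
t2 = t1 - z


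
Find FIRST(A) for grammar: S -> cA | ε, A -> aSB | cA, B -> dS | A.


Per alternative of A: FIRST(aSB) = {a}; FIRST(cA) = {c}
FIRST(A) = {a, c}


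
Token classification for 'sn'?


Pattern: letter/underscore followed by alphanumerics, not a keyword
Type: IDENTIFIER


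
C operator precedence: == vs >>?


'>>' is shift (level 8); '==' is equality (level 6)
Higher level binds tighter
'>>' has higher precedence than '=='


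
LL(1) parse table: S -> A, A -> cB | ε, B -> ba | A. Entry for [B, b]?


For [B, b]: 'b' ∈ FIRST(ba)
Entry: B -> ba


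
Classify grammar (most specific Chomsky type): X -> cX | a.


Right-linear: every RHS is a terminal or a terminal followed by one nonterminal
Classification: Type 3 (Regular)


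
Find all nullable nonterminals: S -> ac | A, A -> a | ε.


A nonterminal is nullable iff some alternative derives ε (directly, or every symbol in it is nullable)
Nullable: {A, S}


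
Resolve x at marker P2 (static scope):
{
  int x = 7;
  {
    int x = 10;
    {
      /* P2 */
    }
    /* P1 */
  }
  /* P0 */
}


P2's block does not declare x; resolves to the enclosing declaration at depth 1
x = 10


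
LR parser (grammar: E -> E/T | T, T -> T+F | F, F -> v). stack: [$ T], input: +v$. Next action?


shift '+' to continue T -> T+F
Action: shift


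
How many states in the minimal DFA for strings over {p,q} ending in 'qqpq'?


Track the longest suffix of input matching a prefix of 'qqpq': 5 classes (prefixes of length 0..4)
Minimal DFA: 5 states


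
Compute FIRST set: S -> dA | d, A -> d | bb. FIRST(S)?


Per alternative of S: FIRST(dA) = {d}; FIRST(d) = {d}
FIRST(S) = {d}


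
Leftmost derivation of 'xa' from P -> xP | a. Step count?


Derivation: P => xP => xa
Steps: 2


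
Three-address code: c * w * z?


Break into single-operator statements:
t1 = c * w
t2 = t1 * z


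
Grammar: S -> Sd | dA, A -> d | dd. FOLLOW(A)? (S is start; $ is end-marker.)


$ ∈ FOLLOW(S). For each A -> αBβ: add FIRST(β)\{ε} to FOLLOW(B); if β nullable, add FOLLOW(A).
FOLLOW(A) = {$, d}


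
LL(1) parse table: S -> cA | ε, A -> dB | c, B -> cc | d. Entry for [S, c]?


For [S, c]: 'c' ∈ FIRST(cA)
Entry: S -> cA


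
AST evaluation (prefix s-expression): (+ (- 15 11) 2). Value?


Evaluate inner: (- 15 11) = 4
Evaluate root: (+ 4 2) = 6
Result: 6


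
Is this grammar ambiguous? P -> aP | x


right-linear, alternatives start with distinct terminals 'a' vs 'x': unique leftmost derivation
Unambiguous


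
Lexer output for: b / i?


Scan left to right, longest-match per lexeme
Tokens: ID(b), OP(/), ID(i)


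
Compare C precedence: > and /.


'/' is multiplicative (level 10); '>' is relational (level 7)
Higher level binds tighter
'/' has higher precedence than '>'


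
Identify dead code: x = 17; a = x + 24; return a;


x is read by a's definition; a is returned
No dead code


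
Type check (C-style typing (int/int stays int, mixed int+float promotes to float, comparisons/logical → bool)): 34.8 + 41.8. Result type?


Operand types: float + float
Rule: mixed int/float promotes to float; int/int stays int
Result type: float


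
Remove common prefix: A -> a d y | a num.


Common prefix: 'a'
Factored: A -> a A', A' -> d y | num


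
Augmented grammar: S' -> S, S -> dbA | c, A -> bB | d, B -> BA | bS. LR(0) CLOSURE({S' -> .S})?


Start: S' -> .S
For each item with dot before a nonterminal B, add B -> .γ for every B-production
Closure: [S' -> .S, S -> .dbA, S -> .c]


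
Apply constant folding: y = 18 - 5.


18 - 5 = 13 at compile time
Optimized: y = 13


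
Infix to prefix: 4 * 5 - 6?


left-to-right (same/higher precedence on left): tree is (- (* 4 5) 6)
Prefix: - * 4 5 6


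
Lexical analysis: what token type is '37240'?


Pattern: digits only
Type: INTEGER_LITERAL


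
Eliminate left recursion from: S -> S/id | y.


Left-recursive alternatives: S/id; non-recursive: y
Introduce S': S -> yS', S' -> /idS' | ε


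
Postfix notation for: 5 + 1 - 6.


Left to right (same or higher precedence on left)
Postfix: 5 1 + 6 -


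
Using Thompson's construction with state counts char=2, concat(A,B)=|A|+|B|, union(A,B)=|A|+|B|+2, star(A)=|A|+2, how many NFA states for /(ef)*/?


Syntax tree has 2 char leaf(s), 0 union(s), 1 star(s)
chars contribute 2×2 = 4; each union adds +2; each star adds +2
Total: 4 + 0 + 2 = 6 states


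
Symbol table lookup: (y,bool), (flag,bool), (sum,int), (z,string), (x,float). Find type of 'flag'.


Lookup 'flag' → type bool


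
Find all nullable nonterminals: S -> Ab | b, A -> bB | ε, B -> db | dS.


A nonterminal is nullable iff some alternative derives ε (directly, or every symbol in it is nullable)
Nullable: {A}


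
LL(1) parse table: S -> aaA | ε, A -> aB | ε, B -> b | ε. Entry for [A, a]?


For [A, a]: 'a' ∈ FIRST(aB)
Entry: A -> aB


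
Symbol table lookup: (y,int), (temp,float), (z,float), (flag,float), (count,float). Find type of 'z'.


Lookup 'z' → type float


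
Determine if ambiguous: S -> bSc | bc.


balanced b^n…c^n: each string has a unique parse
Unambiguous


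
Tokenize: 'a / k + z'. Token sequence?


Scan left to right, longest-match per lexeme
Tokens: ID(a), OP(/), ID(k), OP(+), ID(z)


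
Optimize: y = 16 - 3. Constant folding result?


16 - 3 = 13 at compile time
Optimized: y = 13


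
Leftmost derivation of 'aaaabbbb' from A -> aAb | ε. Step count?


Derivation: A => aAb => aaAbb => aaaAbbb => aaaaAbbbb => aaaabbbb
Steps: 5


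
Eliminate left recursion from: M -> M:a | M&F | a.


Left-recursive alternatives: M:a, M&F; non-recursive: a
Introduce M': M -> aM', M' -> :aM' | &FM' | ε


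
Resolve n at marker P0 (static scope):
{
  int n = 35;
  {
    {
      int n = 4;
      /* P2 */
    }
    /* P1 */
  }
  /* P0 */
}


n declared in the same block as P0
n = 35


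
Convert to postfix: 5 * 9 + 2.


Left to right (same or higher precedence on left)
Postfix: 5 9 * 2 +


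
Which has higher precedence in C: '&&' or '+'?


'+' is additive (level 9); '&&' is logical AND (level 2)
Higher level binds tighter
'+' has higher precedence than '&&'


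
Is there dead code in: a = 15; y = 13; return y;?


a is assigned but never read
Dead: 'a = 15'


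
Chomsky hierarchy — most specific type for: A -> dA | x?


Right-linear: every RHS is a terminal or a terminal followed by one nonterminal
Classification: Type 3 (Regular)


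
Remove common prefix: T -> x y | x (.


Common prefix: 'x'
Factored: T -> x T', T' -> y | (


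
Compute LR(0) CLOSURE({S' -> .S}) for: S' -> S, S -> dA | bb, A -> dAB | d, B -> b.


Start: S' -> .S
For each item with dot before a nonterminal B, add B -> .γ for every B-production
Closure: [S' -> .S, S -> .dA, S -> .bb]


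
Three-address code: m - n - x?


Break into single-operator statements:
t1 = m - n
t2 = t1 - x


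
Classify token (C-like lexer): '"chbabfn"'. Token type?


Pattern: double-quoted sequence
Type: STRING_LITERAL


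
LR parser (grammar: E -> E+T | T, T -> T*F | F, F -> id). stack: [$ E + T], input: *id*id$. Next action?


'*' can extend T; shift to build T -> T*F
Action: shift


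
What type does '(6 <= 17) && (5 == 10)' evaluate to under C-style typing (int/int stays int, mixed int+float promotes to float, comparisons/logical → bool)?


Operand types: bool && bool
Rule: logical operators take bool operands and yield bool
Result type: bool


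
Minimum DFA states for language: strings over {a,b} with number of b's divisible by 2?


Track (count of b) mod 2: states 0..1, accept at 0
Minimal DFA: 2 states


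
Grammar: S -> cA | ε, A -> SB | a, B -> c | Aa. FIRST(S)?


Per alternative of S: FIRST(cA) = {c}; FIRST(ε) = {ε}
FIRST(S) = {c, ε}


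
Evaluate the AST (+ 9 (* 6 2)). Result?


Evaluate inner: (* 6 2) = 12
Evaluate root: (+ 9 12) = 21
Result: 21


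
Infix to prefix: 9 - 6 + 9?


left-to-right (same/higher precedence on left): tree is (+ (- 9 6) 9)
Prefix: + - 9 6 9


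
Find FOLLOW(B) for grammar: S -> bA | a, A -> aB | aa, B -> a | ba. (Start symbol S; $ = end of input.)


$ ∈ FOLLOW(S). For each A -> αBβ: add FIRST(β)\{ε} to FOLLOW(B); if β nullable, add FOLLOW(A).
FOLLOW(B) = {$}


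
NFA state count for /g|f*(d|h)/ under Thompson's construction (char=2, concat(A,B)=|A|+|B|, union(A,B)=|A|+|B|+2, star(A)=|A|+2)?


Syntax tree has 4 char leaf(s), 2 union(s), 1 star(s)
chars contribute 4×2 = 8; each union adds +2; each star adds +2
Total: 8 + 4 + 2 = 14 states


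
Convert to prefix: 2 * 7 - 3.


left-to-right (same/higher precedence on left): tree is (- (* 2 7) 3)
Prefix: - * 2 7 3


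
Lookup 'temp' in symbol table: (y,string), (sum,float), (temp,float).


Lookup 'temp' → type float


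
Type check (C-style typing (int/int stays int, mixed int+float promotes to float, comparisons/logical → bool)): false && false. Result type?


Operand types: bool && bool
Rule: logical operators take bool operands and yield bool
Result type: bool


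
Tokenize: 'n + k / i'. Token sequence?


Scan left to right, longest-match per lexeme
Tokens: ID(n), OP(+), ID(k), OP(/), ID(i)


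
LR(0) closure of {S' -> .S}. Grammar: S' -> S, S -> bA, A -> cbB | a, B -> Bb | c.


Start: S' -> .S
For each item with dot before a nonterminal B, add B -> .γ for every B-production
Closure: [S' -> .S, S -> .bA]


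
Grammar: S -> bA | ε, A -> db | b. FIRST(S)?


Per alternative of S: FIRST(bA) = {b}; FIRST(ε) = {ε}
FIRST(S) = {b, ε}


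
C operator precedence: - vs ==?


'-' is additive (level 9); '==' is equality (level 6)
Higher level binds tighter
'-' has higher precedence than '=='


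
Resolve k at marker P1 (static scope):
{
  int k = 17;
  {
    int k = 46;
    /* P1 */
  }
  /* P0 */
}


k declared in the same block as P1
k = 46


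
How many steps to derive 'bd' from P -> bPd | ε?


Derivation: P => bPd => bd
Steps: 2


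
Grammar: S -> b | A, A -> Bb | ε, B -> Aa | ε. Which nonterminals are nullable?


A nonterminal is nullable iff some alternative derives ε (directly, or every symbol in it is nullable)
Nullable: {A, B, S}


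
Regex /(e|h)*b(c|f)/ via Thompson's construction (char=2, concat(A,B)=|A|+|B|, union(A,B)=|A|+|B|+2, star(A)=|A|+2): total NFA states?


Syntax tree has 5 char leaf(s), 2 union(s), 1 star(s)
chars contribute 5×2 = 10; each union adds +2; each star adds +2
Total: 10 + 4 + 2 = 16 states


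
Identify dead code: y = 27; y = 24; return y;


first assignment to y is overwritten before any read
Dead: 'y = 27'


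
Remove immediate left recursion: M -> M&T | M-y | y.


Left-recursive alternatives: M&T, M-y; non-recursive: y
Introduce M': M -> yM', M' -> &TM' | -yM' | ε


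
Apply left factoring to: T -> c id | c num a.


Common prefix: 'c'
Factored: T -> c T', T' -> id | num a


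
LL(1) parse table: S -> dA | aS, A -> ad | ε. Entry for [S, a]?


For [S, a]: 'a' ∈ FIRST(aS)
Entry: S -> aS


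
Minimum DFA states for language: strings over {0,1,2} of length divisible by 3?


Track length mod 3: states 0..2, accept at 0
Minimal DFA: 3 states


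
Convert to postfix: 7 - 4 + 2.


Left to right (same or higher precedence on left)
Postfix: 7 4 - 2 +


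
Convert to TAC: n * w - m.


Break into single-operator statements:
t1 = n * w
t2 = t1 - m


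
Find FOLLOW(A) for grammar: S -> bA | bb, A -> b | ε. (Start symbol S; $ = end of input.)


$ ∈ FOLLOW(S). For each A -> αBβ: add FIRST(β)\{ε} to FOLLOW(B); if β nullable, add FOLLOW(A).
FOLLOW(A) = {$}


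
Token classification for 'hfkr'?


Pattern: letter/underscore followed by alphanumerics, not a keyword
Type: IDENTIFIER


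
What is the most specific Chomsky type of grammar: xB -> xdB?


LHS has context (more than one symbol) and |LHS| ≤ |RHS|
Classification: Type 1 (Context-Sensitive)


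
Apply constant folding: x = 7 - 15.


7 - 15 = -8 at compile time
Optimized: x = -8


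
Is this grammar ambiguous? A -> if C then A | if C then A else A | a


dangling else: 'if C then if C then a else a' parses two ways
Ambiguous


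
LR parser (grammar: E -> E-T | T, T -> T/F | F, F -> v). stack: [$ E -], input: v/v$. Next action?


no handle ('E-' is not any RHS); shift 'v'
Action: shift


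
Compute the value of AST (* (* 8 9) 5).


Evaluate inner: (* 8 9) = 72
Evaluate root: (* 72 5) = 360
Result: 360


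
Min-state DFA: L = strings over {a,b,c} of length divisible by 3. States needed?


Track length mod 3: states 0..2, accept at 0
Minimal DFA: 3 states


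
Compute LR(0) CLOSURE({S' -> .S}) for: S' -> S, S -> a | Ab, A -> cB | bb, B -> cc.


Start: S' -> .S
For each item with dot before a nonterminal B, add B -> .γ for every B-production
Closure: [S' -> .S, S -> .a, S -> .Ab, A -> .cB, A -> .bb]


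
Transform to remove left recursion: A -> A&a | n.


Left-recursive alternatives: A&a; non-recursive: n
Introduce A': A -> nA', A' -> &aA' | ε


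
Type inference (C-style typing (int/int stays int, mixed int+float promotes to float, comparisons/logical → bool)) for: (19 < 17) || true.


Operand types: bool || bool
Rule: logical operators take bool operands and yield bool
Result type: bool


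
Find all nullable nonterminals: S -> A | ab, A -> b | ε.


A nonterminal is nullable iff some alternative derives ε (directly, or every symbol in it is nullable)
Nullable: {A, S}


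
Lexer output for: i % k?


Scan left to right, longest-match per lexeme
Tokens: ID(i), OP(%), ID(k)


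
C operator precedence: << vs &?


'<<' is shift (level 8); '&' is bitwise AND (level 5)
Higher level binds tighter
'<<' has higher precedence than '&'


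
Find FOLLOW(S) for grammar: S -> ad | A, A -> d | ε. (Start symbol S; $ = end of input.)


$ ∈ FOLLOW(S). For each A -> αBβ: add FIRST(β)\{ε} to FOLLOW(B); if β nullable, add FOLLOW(A).
FOLLOW(S) = {$}


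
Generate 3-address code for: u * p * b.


Break into single-operator statements:
t1 = u * p
t2 = t1 * b


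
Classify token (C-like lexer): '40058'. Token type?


Pattern: digits only
Type: INTEGER_LITERAL


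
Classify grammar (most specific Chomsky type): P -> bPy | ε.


Single nonterminal LHS, but b^n y^n is not regular
Classification: Type 2 (Context-Free)


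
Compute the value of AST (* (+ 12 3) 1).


Evaluate inner: (+ 12 3) = 15
Evaluate root: (* 15 1) = 15
Result: 15


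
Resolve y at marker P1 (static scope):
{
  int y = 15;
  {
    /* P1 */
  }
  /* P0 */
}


P1's block does not declare y; resolves to the enclosing declaration at depth 0
y = 15


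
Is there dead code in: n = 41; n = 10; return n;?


first assignment to n is overwritten before any read
Dead: 'n = 41'


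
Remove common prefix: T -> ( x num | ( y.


Common prefix: '('
Factored: T -> ( T', T' -> x num | y


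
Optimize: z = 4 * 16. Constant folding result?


4 * 16 = 64 at compile time
Optimized: z = 64


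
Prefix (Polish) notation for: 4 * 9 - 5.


left-to-right (same/higher precedence on left): tree is (- (* 4 9) 5)
Prefix: - * 4 9 5


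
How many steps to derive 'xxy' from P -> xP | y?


Derivation: P => xP => xxP => xxy
Steps: 3


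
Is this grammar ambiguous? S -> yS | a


right-linear, alternatives start with distinct terminals 'y' vs 'a': unique leftmost derivation
Unambiguous


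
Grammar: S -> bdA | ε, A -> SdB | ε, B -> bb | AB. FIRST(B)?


Per alternative of B: FIRST(bb) = {b}; FIRST(AB) = {b, d}
FIRST(B) = {b, d}


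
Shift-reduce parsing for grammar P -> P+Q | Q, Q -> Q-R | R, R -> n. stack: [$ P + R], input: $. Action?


'R' (not preceded by Q-) is the handle for Q -> R
Action: reduce (Q -> R)


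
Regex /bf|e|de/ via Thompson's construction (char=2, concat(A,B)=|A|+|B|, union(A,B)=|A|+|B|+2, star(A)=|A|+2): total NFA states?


Syntax tree has 5 char leaf(s), 2 union(s), 0 star(s)
chars contribute 5×2 = 10; each union adds +2; each star adds +2
Total: 10 + 4 + 0 = 14 states


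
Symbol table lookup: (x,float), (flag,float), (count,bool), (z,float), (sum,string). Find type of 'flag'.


Lookup 'flag' → type float


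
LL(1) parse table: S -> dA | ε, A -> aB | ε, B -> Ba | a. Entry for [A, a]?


For [A, a]: 'a' ∈ FIRST(aB)
Entry: A -> aB


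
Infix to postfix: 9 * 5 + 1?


Left to right (same or higher precedence on left)
Postfix: 9 5 * 1 +


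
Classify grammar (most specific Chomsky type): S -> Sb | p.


Left-linear: every RHS is a terminal or one nonterminal followed by a terminal
Classification: Type 3 (Regular)


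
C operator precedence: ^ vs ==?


'==' is equality (level 6); '^' is bitwise XOR (level 4)
Higher level binds tighter
'==' has higher precedence than '^'


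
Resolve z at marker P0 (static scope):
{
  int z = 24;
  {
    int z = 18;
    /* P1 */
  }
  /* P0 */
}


z declared in the same block as P0
z = 24


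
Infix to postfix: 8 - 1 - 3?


Left to right (same or higher precedence on left)
Postfix: 8 1 - 3 -


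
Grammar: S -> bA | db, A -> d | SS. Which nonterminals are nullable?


A nonterminal is nullable iff some alternative derives ε (directly, or every symbol in it is nullable)
Nullable: {}


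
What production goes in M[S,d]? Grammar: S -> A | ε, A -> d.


For [S, d]: 'd' ∈ FIRST(A)
Entry: S -> A


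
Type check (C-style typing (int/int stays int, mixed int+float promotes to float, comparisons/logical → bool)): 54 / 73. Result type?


Operand types: int / int
Rule: mixed int/float promotes to float; int/int stays int
Result type: int


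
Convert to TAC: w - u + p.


Break into single-operator statements:
t1 = w - u
t2 = t1 + p


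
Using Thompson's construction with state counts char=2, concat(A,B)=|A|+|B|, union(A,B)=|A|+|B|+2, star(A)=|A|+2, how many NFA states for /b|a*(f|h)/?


Syntax tree has 4 char leaf(s), 2 union(s), 1 star(s)
chars contribute 4×2 = 8; each union adds +2; each star adds +2
Total: 8 + 4 + 2 = 14 states


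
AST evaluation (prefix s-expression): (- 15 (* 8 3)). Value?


Evaluate inner: (* 8 3) = 24
Evaluate root: (- 15 24) = -9
Result: -9


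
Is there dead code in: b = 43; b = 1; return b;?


first assignment to b is overwritten before any read
Dead: 'b = 43'


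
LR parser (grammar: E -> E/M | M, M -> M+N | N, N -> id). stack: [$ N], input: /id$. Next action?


'N' (not preceded by M+) is the handle for M -> N
Action: reduce (M -> N)


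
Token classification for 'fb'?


Pattern: letter/underscore followed by alphanumerics, not a keyword
Type: IDENTIFIER


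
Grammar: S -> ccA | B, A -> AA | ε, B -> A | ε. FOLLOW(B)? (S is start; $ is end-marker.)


$ ∈ FOLLOW(S). For each A -> αBβ: add FIRST(β)\{ε} to FOLLOW(B); if β nullable, add FOLLOW(A).
FOLLOW(B) = {$}


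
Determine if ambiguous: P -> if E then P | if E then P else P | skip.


dangling else: 'if E then if E then skip else skip' parses two ways
Ambiguous


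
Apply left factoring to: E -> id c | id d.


Common prefix: 'id'
Factored: E -> id E', E' -> c | d


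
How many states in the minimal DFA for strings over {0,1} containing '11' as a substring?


KMP-style automaton: 2 progress states + 1 absorbing accept = 3
Minimal DFA: 3 states


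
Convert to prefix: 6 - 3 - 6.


left-to-right (same/higher precedence on left): tree is (- (- 6 3) 6)
Prefix: - - 6 3 6


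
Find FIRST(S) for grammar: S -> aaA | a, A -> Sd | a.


Per alternative of S: FIRST(aaA) = {a}; FIRST(a) = {a}
FIRST(S) = {a}


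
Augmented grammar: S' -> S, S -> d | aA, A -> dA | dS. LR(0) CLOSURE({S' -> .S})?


Start: S' -> .S
For each item with dot before a nonterminal B, add B -> .γ for every B-production
Closure: [S' -> .S, S -> .d, S -> .aA]


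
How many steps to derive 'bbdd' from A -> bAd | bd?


Derivation: A => bAd => bbdd
Steps: 2


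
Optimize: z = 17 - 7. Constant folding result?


17 - 7 = 10 at compile time
Optimized: z = 10


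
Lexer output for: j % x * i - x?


Scan left to right, longest-match per lexeme
Tokens: ID(j), OP(%), ID(x), OP(*), ID(i), OP(-), ID(x)


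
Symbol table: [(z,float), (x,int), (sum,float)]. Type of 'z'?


Lookup 'z' → type float


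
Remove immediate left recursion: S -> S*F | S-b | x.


Left-recursive alternatives: S*F, S-b; non-recursive: x
Introduce S': S -> xS', S' -> *FS' | -bS' | ε


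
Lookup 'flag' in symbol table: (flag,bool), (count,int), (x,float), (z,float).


Lookup 'flag' → type bool


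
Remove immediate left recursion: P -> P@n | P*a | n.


Left-recursive alternatives: P@n, P*a; non-recursive: n
Introduce P': P -> nP', P' -> @nP' | *aP' | ε


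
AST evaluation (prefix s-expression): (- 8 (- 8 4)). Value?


Evaluate inner: (- 8 4) = 4
Evaluate root: (- 8 4) = 4
Result: 4


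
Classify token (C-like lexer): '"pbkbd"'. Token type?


Pattern: double-quoted sequence
Type: STRING_LITERAL


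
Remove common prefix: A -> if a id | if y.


Common prefix: 'if'
Factored: A -> if A', A' -> a id | y


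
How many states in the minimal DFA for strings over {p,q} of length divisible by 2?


Track length mod 2: states 0..1, accept at 0
Minimal DFA: 2 states


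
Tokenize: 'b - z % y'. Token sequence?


Scan left to right, longest-match per lexeme
Tokens: ID(b), OP(-), ID(z), OP(%), ID(y)


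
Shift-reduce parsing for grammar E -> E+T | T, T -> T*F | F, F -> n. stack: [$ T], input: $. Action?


lookahead ∉ {*} so T won't extend; reduce E -> T
Action: reduce (E -> T)


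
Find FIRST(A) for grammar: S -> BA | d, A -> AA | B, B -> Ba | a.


Per alternative of A: FIRST(AA) = {a}; FIRST(B) = {a}
FIRST(A) = {a}


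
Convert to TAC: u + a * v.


Break into single-operator statements:
t1 = a * v
t2 = u + t1


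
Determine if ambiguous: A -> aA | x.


right-linear, alternatives start with distinct terminals 'a' vs 'x': unique leftmost derivation
Unambiguous


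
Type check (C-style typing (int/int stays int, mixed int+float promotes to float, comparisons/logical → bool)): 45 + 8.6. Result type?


Operand types: int + float
Rule: mixed int/float promotes to float; int/int stays int
Result type: float


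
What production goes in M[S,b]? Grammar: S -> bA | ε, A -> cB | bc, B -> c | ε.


For [S, b]: 'b' ∈ FIRST(bA)
Entry: S -> bA


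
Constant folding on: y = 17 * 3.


17 * 3 = 51 at compile time
Optimized: y = 51


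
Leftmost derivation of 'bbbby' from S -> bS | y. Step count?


Derivation: S => bS => bbS => bbbS => bbbbS => bbbby
Steps: 5


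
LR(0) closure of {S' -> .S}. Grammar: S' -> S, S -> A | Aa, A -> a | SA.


Start: S' -> .S
For each item with dot before a nonterminal B, add B -> .γ for every B-production
Closure: [S' -> .S, S -> .A, S -> .Aa, A -> .a, A -> .SA]


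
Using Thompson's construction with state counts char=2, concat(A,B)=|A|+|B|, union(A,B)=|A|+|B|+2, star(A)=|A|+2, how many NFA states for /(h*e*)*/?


Syntax tree has 2 char leaf(s), 0 union(s), 3 star(s)
chars contribute 2×2 = 4; each union adds +2; each star adds +2
Total: 4 + 0 + 6 = 10 states


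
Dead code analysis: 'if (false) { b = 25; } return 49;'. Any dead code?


condition is constant false, so the whole block is unreachable
Dead: 'if (false) { b = 25; }'


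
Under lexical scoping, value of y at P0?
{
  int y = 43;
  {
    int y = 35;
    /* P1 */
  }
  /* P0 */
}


y declared in the same block as P0
y = 43


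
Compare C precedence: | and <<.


'<<' is shift (level 8); '|' is bitwise OR (level 3)
Higher level binds tighter
'<<' has higher precedence than '|'


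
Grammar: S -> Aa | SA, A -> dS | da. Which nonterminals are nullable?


A nonterminal is nullable iff some alternative derives ε (directly, or every symbol in it is nullable)
Nullable: {}


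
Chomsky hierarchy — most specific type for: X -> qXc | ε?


Single nonterminal LHS, but q^n c^n is not regular
Classification: Type 2 (Context-Free)


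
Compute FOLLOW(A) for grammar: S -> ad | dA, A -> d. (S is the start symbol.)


$ ∈ FOLLOW(S). For each A -> αBβ: add FIRST(β)\{ε} to FOLLOW(B); if β nullable, add FOLLOW(A).
FOLLOW(A) = {$}
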